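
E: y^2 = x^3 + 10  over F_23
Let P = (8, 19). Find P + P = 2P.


Doubling: s = (3 x1^2 + a) / (2 y1)
s = (3*8^2 + 0) / (2*19) mod 23 = 22
x3 = s^2 - 2 x1 mod 23 = 22^2 - 2*8 = 8
y3 = s (x1 - x3) - y1 mod 23 = 22 * (8 - 8) - 19 = 4

2P = (8, 4)


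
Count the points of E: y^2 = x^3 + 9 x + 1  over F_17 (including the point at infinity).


For each x in F_17, count y with y^2 = x^3 + 9 x + 1 mod 17:
  x = 0: RHS = 1, y in [1, 16]  -> 2 point(s)
  x = 3: RHS = 4, y in [2, 15]  -> 2 point(s)
  x = 4: RHS = 16, y in [4, 13]  -> 2 point(s)
  x = 5: RHS = 1, y in [1, 16]  -> 2 point(s)
  x = 6: RHS = 16, y in [4, 13]  -> 2 point(s)
  x = 7: RHS = 16, y in [4, 13]  -> 2 point(s)
  x = 12: RHS = 1, y in [1, 16]  -> 2 point(s)
  x = 14: RHS = 15, y in [7, 10]  -> 2 point(s)
  x = 15: RHS = 9, y in [3, 14]  -> 2 point(s)
  x = 16: RHS = 8, y in [5, 12]  -> 2 point(s)
Affine points: 20. Add the point at infinity: total = 21.

#E(F_17) = 21


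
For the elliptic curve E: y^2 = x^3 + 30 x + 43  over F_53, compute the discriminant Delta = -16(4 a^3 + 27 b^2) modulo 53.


4 a^3 + 27 b^2 = 4*30^3 + 27*43^2 = 108000 + 49923 = 157923
Delta = -16 * (157923) = -2526768
Delta mod 53 = 7

Delta = 7 (mod 53)


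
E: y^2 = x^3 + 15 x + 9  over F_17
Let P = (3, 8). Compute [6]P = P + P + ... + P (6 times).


k = 6 = 110_2 (binary, LSB first: 011)
Double-and-add from P = (3, 8):
  bit 0 = 0: acc unchanged = O
  bit 1 = 1: acc = O + (7, 7) = (7, 7)
  bit 2 = 1: acc = (7, 7) + (12, 8) = (13, 2)

6P = (13, 2)


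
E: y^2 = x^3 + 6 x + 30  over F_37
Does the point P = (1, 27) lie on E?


Check whether y^2 = x^3 + 6 x + 30 (mod 37) for (x, y) = (1, 27).
LHS: y^2 = 27^2 mod 37 = 26
RHS: x^3 + 6 x + 30 = 1^3 + 6*1 + 30 mod 37 = 0
LHS != RHS

No, not on the curve


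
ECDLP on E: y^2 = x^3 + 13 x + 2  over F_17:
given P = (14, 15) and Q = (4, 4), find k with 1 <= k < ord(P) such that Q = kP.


Enumerate multiples of P until we hit Q = (4, 4):
  1P = (14, 15)
  2P = (4, 4)
Match found at i = 2.

k = 2


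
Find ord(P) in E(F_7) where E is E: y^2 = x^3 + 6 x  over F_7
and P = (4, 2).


Compute successive multiples of P until we hit O:
  1P = (4, 2)
  2P = (1, 0)
  3P = (4, 5)
  4P = O

ord(P) = 4


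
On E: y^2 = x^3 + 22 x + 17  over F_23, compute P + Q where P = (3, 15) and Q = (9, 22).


P != Q, so use the chord formula.
s = (y2 - y1) / (x2 - x1) = (7) / (6) mod 23 = 5
x3 = s^2 - x1 - x2 mod 23 = 5^2 - 3 - 9 = 13
y3 = s (x1 - x3) - y1 mod 23 = 5 * (3 - 13) - 15 = 4

P + Q = (13, 4)


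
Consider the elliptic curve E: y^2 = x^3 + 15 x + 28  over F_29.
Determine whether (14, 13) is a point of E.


Check whether y^2 = x^3 + 15 x + 28 (mod 29) for (x, y) = (14, 13).
LHS: y^2 = 13^2 mod 29 = 24
RHS: x^3 + 15 x + 28 = 14^3 + 15*14 + 28 mod 29 = 24
LHS = RHS

Yes, on the curve


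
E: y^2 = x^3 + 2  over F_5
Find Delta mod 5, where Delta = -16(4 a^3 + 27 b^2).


4 a^3 + 27 b^2 = 4*0^3 + 27*2^2 = 0 + 108 = 108
Delta = -16 * (108) = -1728
Delta mod 5 = 2

Delta = 2 (mod 5)


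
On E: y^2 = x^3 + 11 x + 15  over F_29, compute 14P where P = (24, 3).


k = 14 = 1110_2 (binary, LSB first: 0111)
Double-and-add from P = (24, 3):
  bit 0 = 0: acc unchanged = O
  bit 1 = 1: acc = O + (6, 23) = (6, 23)
  bit 2 = 1: acc = (6, 23) + (8, 21) = (16, 16)
  bit 3 = 1: acc = (16, 16) + (13, 8) = (20, 12)

14P = (20, 12)


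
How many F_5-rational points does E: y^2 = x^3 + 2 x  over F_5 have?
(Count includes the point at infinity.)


For each x in F_5, count y with y^2 = x^3 + 2 x + 0 mod 5:
  x = 0: RHS = 0, y in [0]  -> 1 point(s)
Affine points: 1. Add the point at infinity: total = 2.

#E(F_5) = 2


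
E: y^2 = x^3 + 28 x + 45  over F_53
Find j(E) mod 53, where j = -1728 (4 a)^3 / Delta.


Delta = -16(4 a^3 + 27 b^2) mod 53 = 14
-1728 * (4 a)^3 = -1728 * (4*28)^3 mod 53 = 31
j = 31 * 14^(-1) mod 53 = 6

j = 6 (mod 53)


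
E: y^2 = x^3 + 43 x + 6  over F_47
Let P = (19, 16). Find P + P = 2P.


Doubling: s = (3 x1^2 + a) / (2 y1)
s = (3*19^2 + 43) / (2*16) mod 47 = 44
x3 = s^2 - 2 x1 mod 47 = 44^2 - 2*19 = 18
y3 = s (x1 - x3) - y1 mod 47 = 44 * (19 - 18) - 16 = 28

2P = (18, 28)


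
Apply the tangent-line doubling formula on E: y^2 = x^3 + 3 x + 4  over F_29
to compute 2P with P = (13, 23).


Doubling: s = (3 x1^2 + a) / (2 y1)
s = (3*13^2 + 3) / (2*23) mod 29 = 1
x3 = s^2 - 2 x1 mod 29 = 1^2 - 2*13 = 4
y3 = s (x1 - x3) - y1 mod 29 = 1 * (13 - 4) - 23 = 15

2P = (4, 15)


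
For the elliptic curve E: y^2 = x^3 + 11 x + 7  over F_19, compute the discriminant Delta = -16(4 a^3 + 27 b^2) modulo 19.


4 a^3 + 27 b^2 = 4*11^3 + 27*7^2 = 5324 + 1323 = 6647
Delta = -16 * (6647) = -106352
Delta mod 19 = 10

Delta = 10 (mod 19)


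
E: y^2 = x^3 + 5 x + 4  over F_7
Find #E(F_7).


For each x in F_7, count y with y^2 = x^3 + 5 x + 4 mod 7:
  x = 0: RHS = 4, y in [2, 5]  -> 2 point(s)
  x = 2: RHS = 1, y in [1, 6]  -> 2 point(s)
  x = 3: RHS = 4, y in [2, 5]  -> 2 point(s)
  x = 4: RHS = 4, y in [2, 5]  -> 2 point(s)
  x = 5: RHS = 0, y in [0]  -> 1 point(s)
Affine points: 9. Add the point at infinity: total = 10.

#E(F_7) = 10


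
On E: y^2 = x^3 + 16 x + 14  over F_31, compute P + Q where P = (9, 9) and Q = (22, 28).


P != Q, so use the chord formula.
s = (y2 - y1) / (x2 - x1) = (19) / (13) mod 31 = 11
x3 = s^2 - x1 - x2 mod 31 = 11^2 - 9 - 22 = 28
y3 = s (x1 - x3) - y1 mod 31 = 11 * (9 - 28) - 9 = 30

P + Q = (28, 30)


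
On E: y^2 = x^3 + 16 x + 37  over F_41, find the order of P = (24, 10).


Compute successive multiples of P until we hit O:
  1P = (24, 10)
  2P = (2, 6)
  3P = (13, 33)
  4P = (6, 12)
  5P = (10, 34)
  6P = (25, 21)
  7P = (31, 36)
  8P = (9, 34)
  ... (continuing to 48P)
  48P = O

ord(P) = 48


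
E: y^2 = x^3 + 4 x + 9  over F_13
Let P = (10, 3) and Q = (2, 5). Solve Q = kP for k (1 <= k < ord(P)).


Enumerate multiples of P until we hit Q = (2, 5):
  1P = (10, 3)
  2P = (2, 8)
  3P = (2, 5)
Match found at i = 3.

k = 3


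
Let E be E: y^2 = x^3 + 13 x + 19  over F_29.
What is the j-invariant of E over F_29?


Delta = -16(4 a^3 + 27 b^2) mod 29 = 23
-1728 * (4 a)^3 = -1728 * (4*13)^3 mod 29 = 18
j = 18 * 23^(-1) mod 29 = 26

j = 26 (mod 29)


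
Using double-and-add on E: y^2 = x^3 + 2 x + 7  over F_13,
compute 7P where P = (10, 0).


k = 7 = 111_2 (binary, LSB first: 111)
Double-and-add from P = (10, 0):
  bit 0 = 1: acc = O + (10, 0) = (10, 0)
  bit 1 = 1: acc = (10, 0) + O = (10, 0)
  bit 2 = 1: acc = (10, 0) + O = (10, 0)

7P = (10, 0)


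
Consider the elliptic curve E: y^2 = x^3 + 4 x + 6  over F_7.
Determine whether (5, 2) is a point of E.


Check whether y^2 = x^3 + 4 x + 6 (mod 7) for (x, y) = (5, 2).
LHS: y^2 = 2^2 mod 7 = 4
RHS: x^3 + 4 x + 6 = 5^3 + 4*5 + 6 mod 7 = 4
LHS = RHS

Yes, on the curve


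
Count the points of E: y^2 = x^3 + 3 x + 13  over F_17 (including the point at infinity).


For each x in F_17, count y with y^2 = x^3 + 3 x + 13 mod 17:
  x = 0: RHS = 13, y in [8, 9]  -> 2 point(s)
  x = 1: RHS = 0, y in [0]  -> 1 point(s)
  x = 3: RHS = 15, y in [7, 10]  -> 2 point(s)
  x = 4: RHS = 4, y in [2, 15]  -> 2 point(s)
  x = 5: RHS = 0, y in [0]  -> 1 point(s)
  x = 6: RHS = 9, y in [3, 14]  -> 2 point(s)
  x = 9: RHS = 4, y in [2, 15]  -> 2 point(s)
  x = 11: RHS = 0, y in [0]  -> 1 point(s)
  x = 12: RHS = 9, y in [3, 14]  -> 2 point(s)
  x = 15: RHS = 16, y in [4, 13]  -> 2 point(s)
  x = 16: RHS = 9, y in [3, 14]  -> 2 point(s)
Affine points: 19. Add the point at infinity: total = 20.

#E(F_17) = 20


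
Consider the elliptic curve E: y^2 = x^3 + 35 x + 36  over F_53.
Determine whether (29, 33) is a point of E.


Check whether y^2 = x^3 + 35 x + 36 (mod 53) for (x, y) = (29, 33).
LHS: y^2 = 33^2 mod 53 = 29
RHS: x^3 + 35 x + 36 = 29^3 + 35*29 + 36 mod 53 = 0
LHS != RHS

No, not on the curve


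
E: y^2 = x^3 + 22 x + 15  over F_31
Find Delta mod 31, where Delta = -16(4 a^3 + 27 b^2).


4 a^3 + 27 b^2 = 4*22^3 + 27*15^2 = 42592 + 6075 = 48667
Delta = -16 * (48667) = -778672
Delta mod 31 = 17

Delta = 17 (mod 31)


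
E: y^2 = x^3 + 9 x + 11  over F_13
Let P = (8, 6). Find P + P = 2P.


Doubling: s = (3 x1^2 + a) / (2 y1)
s = (3*8^2 + 9) / (2*6) mod 13 = 7
x3 = s^2 - 2 x1 mod 13 = 7^2 - 2*8 = 7
y3 = s (x1 - x3) - y1 mod 13 = 7 * (8 - 7) - 6 = 1

2P = (7, 1)


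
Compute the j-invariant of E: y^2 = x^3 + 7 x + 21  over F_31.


Delta = -16(4 a^3 + 27 b^2) mod 31 = 10
-1728 * (4 a)^3 = -1728 * (4*7)^3 mod 31 = 1
j = 1 * 10^(-1) mod 31 = 28

j = 28 (mod 31)


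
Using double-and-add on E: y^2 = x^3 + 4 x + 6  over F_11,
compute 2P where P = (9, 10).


k = 2 = 10_2 (binary, LSB first: 01)
Double-and-add from P = (9, 10):
  bit 0 = 0: acc unchanged = O
  bit 1 = 1: acc = O + (2, 0) = (2, 0)

2P = (2, 0)


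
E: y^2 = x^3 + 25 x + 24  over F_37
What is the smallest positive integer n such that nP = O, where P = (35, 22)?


Compute successive multiples of P until we hit O:
  1P = (35, 22)
  2P = (4, 15)
  3P = (23, 1)
  4P = (26, 3)
  5P = (17, 16)
  6P = (18, 33)
  7P = (9, 33)
  8P = (31, 19)
  ... (continuing to 32P)
  32P = O

ord(P) = 32


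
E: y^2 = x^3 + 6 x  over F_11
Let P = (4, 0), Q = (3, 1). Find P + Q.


P != Q, so use the chord formula.
s = (y2 - y1) / (x2 - x1) = (1) / (10) mod 11 = 10
x3 = s^2 - x1 - x2 mod 11 = 10^2 - 4 - 3 = 5
y3 = s (x1 - x3) - y1 mod 11 = 10 * (4 - 5) - 0 = 1

P + Q = (5, 1)


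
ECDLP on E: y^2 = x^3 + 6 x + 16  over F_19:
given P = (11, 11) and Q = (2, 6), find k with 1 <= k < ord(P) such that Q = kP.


Enumerate multiples of P until we hit Q = (2, 6):
  1P = (11, 11)
  2P = (2, 13)
  3P = (3, 2)
  4P = (3, 17)
  5P = (2, 6)
Match found at i = 5.

k = 5


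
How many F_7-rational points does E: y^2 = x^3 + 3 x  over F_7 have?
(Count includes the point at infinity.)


For each x in F_7, count y with y^2 = x^3 + 3 x + 0 mod 7:
  x = 0: RHS = 0, y in [0]  -> 1 point(s)
  x = 1: RHS = 4, y in [2, 5]  -> 2 point(s)
  x = 2: RHS = 0, y in [0]  -> 1 point(s)
  x = 3: RHS = 1, y in [1, 6]  -> 2 point(s)
  x = 5: RHS = 0, y in [0]  -> 1 point(s)
Affine points: 7. Add the point at infinity: total = 8.

#E(F_7) = 8


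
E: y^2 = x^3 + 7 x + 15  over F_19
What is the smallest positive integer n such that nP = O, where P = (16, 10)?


Compute successive multiples of P until we hit O:
  1P = (16, 10)
  2P = (3, 14)
  3P = (11, 6)
  4P = (1, 2)
  5P = (6, 8)
  6P = (13, 2)
  7P = (14, 8)
  8P = (9, 16)
  ... (continuing to 21P)
  21P = O

ord(P) = 21


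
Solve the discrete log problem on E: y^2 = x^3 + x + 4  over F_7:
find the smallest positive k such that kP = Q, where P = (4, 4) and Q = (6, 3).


Enumerate multiples of P until we hit Q = (6, 3):
  1P = (4, 4)
  2P = (6, 3)
Match found at i = 2.

k = 2


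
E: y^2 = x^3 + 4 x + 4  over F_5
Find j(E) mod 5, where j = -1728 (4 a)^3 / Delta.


Delta = -16(4 a^3 + 27 b^2) mod 5 = 2
-1728 * (4 a)^3 = -1728 * (4*4)^3 mod 5 = 2
j = 2 * 2^(-1) mod 5 = 1

j = 1 (mod 5)


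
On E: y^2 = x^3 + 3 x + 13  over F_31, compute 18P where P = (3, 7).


k = 18 = 10010_2 (binary, LSB first: 01001)
Double-and-add from P = (3, 7):
  bit 0 = 0: acc unchanged = O
  bit 1 = 1: acc = O + (22, 1) = (22, 1)
  bit 2 = 0: acc unchanged = (22, 1)
  bit 3 = 0: acc unchanged = (22, 1)
  bit 4 = 1: acc = (22, 1) + (18, 28) = (23, 29)

18P = (23, 29)


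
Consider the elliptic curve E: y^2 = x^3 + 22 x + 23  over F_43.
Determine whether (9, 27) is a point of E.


Check whether y^2 = x^3 + 22 x + 23 (mod 43) for (x, y) = (9, 27).
LHS: y^2 = 27^2 mod 43 = 41
RHS: x^3 + 22 x + 23 = 9^3 + 22*9 + 23 mod 43 = 4
LHS != RHS

No, not on the curve


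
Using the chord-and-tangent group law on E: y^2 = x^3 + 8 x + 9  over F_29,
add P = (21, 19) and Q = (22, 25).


P != Q, so use the chord formula.
s = (y2 - y1) / (x2 - x1) = (6) / (1) mod 29 = 6
x3 = s^2 - x1 - x2 mod 29 = 6^2 - 21 - 22 = 22
y3 = s (x1 - x3) - y1 mod 29 = 6 * (21 - 22) - 19 = 4

P + Q = (22, 4)


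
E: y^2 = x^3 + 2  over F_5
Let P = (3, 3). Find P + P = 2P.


Doubling: s = (3 x1^2 + a) / (2 y1)
s = (3*3^2 + 0) / (2*3) mod 5 = 2
x3 = s^2 - 2 x1 mod 5 = 2^2 - 2*3 = 3
y3 = s (x1 - x3) - y1 mod 5 = 2 * (3 - 3) - 3 = 2

2P = (3, 2)


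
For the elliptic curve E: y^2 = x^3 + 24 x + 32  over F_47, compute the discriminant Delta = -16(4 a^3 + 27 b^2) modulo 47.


4 a^3 + 27 b^2 = 4*24^3 + 27*32^2 = 55296 + 27648 = 82944
Delta = -16 * (82944) = -1327104
Delta mod 47 = 35

Delta = 35 (mod 47)


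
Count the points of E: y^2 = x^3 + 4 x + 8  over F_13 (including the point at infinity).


For each x in F_13, count y with y^2 = x^3 + 4 x + 8 mod 13:
  x = 1: RHS = 0, y in [0]  -> 1 point(s)
  x = 4: RHS = 10, y in [6, 7]  -> 2 point(s)
  x = 5: RHS = 10, y in [6, 7]  -> 2 point(s)
  x = 6: RHS = 1, y in [1, 12]  -> 2 point(s)
  x = 12: RHS = 3, y in [4, 9]  -> 2 point(s)
Affine points: 9. Add the point at infinity: total = 10.

#E(F_13) = 10


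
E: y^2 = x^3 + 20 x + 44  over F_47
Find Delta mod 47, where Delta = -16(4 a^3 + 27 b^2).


4 a^3 + 27 b^2 = 4*20^3 + 27*44^2 = 32000 + 52272 = 84272
Delta = -16 * (84272) = -1348352
Delta mod 47 = 31

Delta = 31 (mod 47)


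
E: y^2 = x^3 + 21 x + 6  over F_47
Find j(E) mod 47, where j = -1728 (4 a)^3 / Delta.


Delta = -16(4 a^3 + 27 b^2) mod 47 = 18
-1728 * (4 a)^3 = -1728 * (4*21)^3 mod 47 = 45
j = 45 * 18^(-1) mod 47 = 26

j = 26 (mod 47)


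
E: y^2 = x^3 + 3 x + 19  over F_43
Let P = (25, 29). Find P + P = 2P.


Doubling: s = (3 x1^2 + a) / (2 y1)
s = (3*25^2 + 3) / (2*29) mod 43 = 22
x3 = s^2 - 2 x1 mod 43 = 22^2 - 2*25 = 4
y3 = s (x1 - x3) - y1 mod 43 = 22 * (25 - 4) - 29 = 3

2P = (4, 3)


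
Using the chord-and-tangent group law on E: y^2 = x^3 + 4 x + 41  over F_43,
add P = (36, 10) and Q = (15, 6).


P != Q, so use the chord formula.
s = (y2 - y1) / (x2 - x1) = (39) / (22) mod 43 = 35
x3 = s^2 - x1 - x2 mod 43 = 35^2 - 36 - 15 = 13
y3 = s (x1 - x3) - y1 mod 43 = 35 * (36 - 13) - 10 = 21

P + Q = (13, 21)


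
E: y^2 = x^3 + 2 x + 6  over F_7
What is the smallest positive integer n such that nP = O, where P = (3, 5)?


Compute successive multiples of P until we hit O:
  1P = (3, 5)
  2P = (5, 6)
  3P = (1, 3)
  4P = (4, 1)
  5P = (2, 5)
  6P = (2, 2)
  7P = (4, 6)
  8P = (1, 4)
  ... (continuing to 11P)
  11P = O

ord(P) = 11


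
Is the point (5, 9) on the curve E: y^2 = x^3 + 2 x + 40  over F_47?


Check whether y^2 = x^3 + 2 x + 40 (mod 47) for (x, y) = (5, 9).
LHS: y^2 = 9^2 mod 47 = 34
RHS: x^3 + 2 x + 40 = 5^3 + 2*5 + 40 mod 47 = 34
LHS = RHS

Yes, on the curve


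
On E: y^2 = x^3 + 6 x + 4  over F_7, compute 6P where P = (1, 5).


k = 6 = 110_2 (binary, LSB first: 011)
Double-and-add from P = (1, 5):
  bit 0 = 0: acc unchanged = O
  bit 1 = 1: acc = O + (0, 5) = (0, 5)
  bit 2 = 1: acc = (0, 5) + (4, 1) = (4, 6)

6P = (4, 6)


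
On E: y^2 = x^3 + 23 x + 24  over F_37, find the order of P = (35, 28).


Compute successive multiples of P until we hit O:
  1P = (35, 28)
  2P = (20, 23)
  3P = (15, 28)
  4P = (24, 9)
  5P = (3, 34)
  6P = (33, 4)
  7P = (2, 35)
  8P = (10, 25)
  ... (continuing to 18P)
  18P = O

ord(P) = 18


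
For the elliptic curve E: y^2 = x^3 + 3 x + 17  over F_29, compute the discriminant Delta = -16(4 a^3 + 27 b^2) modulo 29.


4 a^3 + 27 b^2 = 4*3^3 + 27*17^2 = 108 + 7803 = 7911
Delta = -16 * (7911) = -126576
Delta mod 29 = 9

Delta = 9 (mod 29)


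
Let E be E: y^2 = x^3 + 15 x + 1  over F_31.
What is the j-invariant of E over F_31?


Delta = -16(4 a^3 + 27 b^2) mod 31 = 10
-1728 * (4 a)^3 = -1728 * (4*15)^3 mod 31 = 29
j = 29 * 10^(-1) mod 31 = 6

j = 6 (mod 31)


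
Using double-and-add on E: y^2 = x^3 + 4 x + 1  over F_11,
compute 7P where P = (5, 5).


k = 7 = 111_2 (binary, LSB first: 111)
Double-and-add from P = (5, 5):
  bit 0 = 1: acc = O + (5, 5) = (5, 5)
  bit 1 = 1: acc = (5, 5) + (5, 6) = O
  bit 2 = 1: acc = O + (5, 5) = (5, 5)

7P = (5, 5)


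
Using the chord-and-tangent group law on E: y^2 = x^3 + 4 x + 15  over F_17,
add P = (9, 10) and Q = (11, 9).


P != Q, so use the chord formula.
s = (y2 - y1) / (x2 - x1) = (16) / (2) mod 17 = 8
x3 = s^2 - x1 - x2 mod 17 = 8^2 - 9 - 11 = 10
y3 = s (x1 - x3) - y1 mod 17 = 8 * (9 - 10) - 10 = 16

P + Q = (10, 16)


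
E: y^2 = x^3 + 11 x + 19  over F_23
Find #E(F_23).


For each x in F_23, count y with y^2 = x^3 + 11 x + 19 mod 23:
  x = 1: RHS = 8, y in [10, 13]  -> 2 point(s)
  x = 2: RHS = 3, y in [7, 16]  -> 2 point(s)
  x = 4: RHS = 12, y in [9, 14]  -> 2 point(s)
  x = 6: RHS = 2, y in [5, 18]  -> 2 point(s)
  x = 7: RHS = 2, y in [5, 18]  -> 2 point(s)
  x = 10: RHS = 2, y in [5, 18]  -> 2 point(s)
  x = 12: RHS = 16, y in [4, 19]  -> 2 point(s)
  x = 13: RHS = 13, y in [6, 17]  -> 2 point(s)
  x = 16: RHS = 13, y in [6, 17]  -> 2 point(s)
  x = 17: RHS = 13, y in [6, 17]  -> 2 point(s)
  x = 18: RHS = 0, y in [0]  -> 1 point(s)
  x = 19: RHS = 3, y in [7, 16]  -> 2 point(s)
  x = 21: RHS = 12, y in [9, 14]  -> 2 point(s)
Affine points: 25. Add the point at infinity: total = 26.

#E(F_23) = 26


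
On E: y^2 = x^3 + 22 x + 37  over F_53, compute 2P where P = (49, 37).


Doubling: s = (3 x1^2 + a) / (2 y1)
s = (3*49^2 + 22) / (2*37) mod 53 = 21
x3 = s^2 - 2 x1 mod 53 = 21^2 - 2*49 = 25
y3 = s (x1 - x3) - y1 mod 53 = 21 * (49 - 25) - 37 = 43

2P = (25, 43)


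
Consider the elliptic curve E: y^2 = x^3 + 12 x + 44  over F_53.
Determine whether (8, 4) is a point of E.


Check whether y^2 = x^3 + 12 x + 44 (mod 53) for (x, y) = (8, 4).
LHS: y^2 = 4^2 mod 53 = 16
RHS: x^3 + 12 x + 44 = 8^3 + 12*8 + 44 mod 53 = 16
LHS = RHS

Yes, on the curve


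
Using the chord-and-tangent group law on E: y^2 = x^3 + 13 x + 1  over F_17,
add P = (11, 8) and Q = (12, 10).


P != Q, so use the chord formula.
s = (y2 - y1) / (x2 - x1) = (2) / (1) mod 17 = 2
x3 = s^2 - x1 - x2 mod 17 = 2^2 - 11 - 12 = 15
y3 = s (x1 - x3) - y1 mod 17 = 2 * (11 - 15) - 8 = 1

P + Q = (15, 1)


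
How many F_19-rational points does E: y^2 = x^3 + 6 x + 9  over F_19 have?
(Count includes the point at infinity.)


For each x in F_19, count y with y^2 = x^3 + 6 x + 9 mod 19:
  x = 0: RHS = 9, y in [3, 16]  -> 2 point(s)
  x = 1: RHS = 16, y in [4, 15]  -> 2 point(s)
  x = 3: RHS = 16, y in [4, 15]  -> 2 point(s)
  x = 10: RHS = 5, y in [9, 10]  -> 2 point(s)
  x = 11: RHS = 0, y in [0]  -> 1 point(s)
  x = 12: RHS = 4, y in [2, 17]  -> 2 point(s)
  x = 13: RHS = 4, y in [2, 17]  -> 2 point(s)
  x = 14: RHS = 6, y in [5, 14]  -> 2 point(s)
  x = 15: RHS = 16, y in [4, 15]  -> 2 point(s)
Affine points: 17. Add the point at infinity: total = 18.

#E(F_19) = 18


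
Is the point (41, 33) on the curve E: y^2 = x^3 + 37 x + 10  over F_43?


Check whether y^2 = x^3 + 37 x + 10 (mod 43) for (x, y) = (41, 33).
LHS: y^2 = 33^2 mod 43 = 14
RHS: x^3 + 37 x + 10 = 41^3 + 37*41 + 10 mod 43 = 14
LHS = RHS

Yes, on the curve


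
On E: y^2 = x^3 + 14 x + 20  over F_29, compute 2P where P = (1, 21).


Doubling: s = (3 x1^2 + a) / (2 y1)
s = (3*1^2 + 14) / (2*21) mod 29 = 8
x3 = s^2 - 2 x1 mod 29 = 8^2 - 2*1 = 4
y3 = s (x1 - x3) - y1 mod 29 = 8 * (1 - 4) - 21 = 13

2P = (4, 13)


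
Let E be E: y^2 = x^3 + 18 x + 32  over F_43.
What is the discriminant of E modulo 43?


4 a^3 + 27 b^2 = 4*18^3 + 27*32^2 = 23328 + 27648 = 50976
Delta = -16 * (50976) = -815616
Delta mod 43 = 8

Delta = 8 (mod 43)


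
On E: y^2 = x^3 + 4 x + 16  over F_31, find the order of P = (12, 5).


Compute successive multiples of P until we hit O:
  1P = (12, 5)
  2P = (12, 26)
  3P = O

ord(P) = 3


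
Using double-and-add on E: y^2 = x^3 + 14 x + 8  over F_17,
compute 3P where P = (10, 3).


k = 3 = 11_2 (binary, LSB first: 11)
Double-and-add from P = (10, 3):
  bit 0 = 1: acc = O + (10, 3) = (10, 3)
  bit 1 = 1: acc = (10, 3) + (12, 0) = (10, 14)

3P = (10, 14)


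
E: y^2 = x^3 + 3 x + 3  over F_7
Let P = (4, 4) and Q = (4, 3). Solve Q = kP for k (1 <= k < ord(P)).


Enumerate multiples of P until we hit Q = (4, 3):
  1P = (4, 4)
  2P = (3, 5)
  3P = (1, 0)
  4P = (3, 2)
  5P = (4, 3)
Match found at i = 5.

k = 5


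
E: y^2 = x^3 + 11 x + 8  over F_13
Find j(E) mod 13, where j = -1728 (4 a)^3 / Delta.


Delta = -16(4 a^3 + 27 b^2) mod 13 = 8
-1728 * (4 a)^3 = -1728 * (4*11)^3 mod 13 = 8
j = 8 * 8^(-1) mod 13 = 1

j = 1 (mod 13)


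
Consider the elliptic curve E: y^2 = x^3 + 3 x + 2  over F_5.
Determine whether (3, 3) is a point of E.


Check whether y^2 = x^3 + 3 x + 2 (mod 5) for (x, y) = (3, 3).
LHS: y^2 = 3^2 mod 5 = 4
RHS: x^3 + 3 x + 2 = 3^3 + 3*3 + 2 mod 5 = 3
LHS != RHS

No, not on the curve


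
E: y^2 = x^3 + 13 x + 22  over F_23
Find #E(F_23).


For each x in F_23, count y with y^2 = x^3 + 13 x + 22 mod 23:
  x = 1: RHS = 13, y in [6, 17]  -> 2 point(s)
  x = 4: RHS = 0, y in [0]  -> 1 point(s)
  x = 10: RHS = 2, y in [5, 18]  -> 2 point(s)
  x = 11: RHS = 1, y in [1, 22]  -> 2 point(s)
  x = 14: RHS = 4, y in [2, 21]  -> 2 point(s)
  x = 15: RHS = 4, y in [2, 21]  -> 2 point(s)
  x = 16: RHS = 2, y in [5, 18]  -> 2 point(s)
  x = 17: RHS = 4, y in [2, 21]  -> 2 point(s)
  x = 18: RHS = 16, y in [4, 19]  -> 2 point(s)
  x = 20: RHS = 2, y in [5, 18]  -> 2 point(s)
  x = 22: RHS = 8, y in [10, 13]  -> 2 point(s)
Affine points: 21. Add the point at infinity: total = 22.

#E(F_23) = 22


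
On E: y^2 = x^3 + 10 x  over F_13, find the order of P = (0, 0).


Compute successive multiples of P until we hit O:
  1P = (0, 0)
  2P = O

ord(P) = 2


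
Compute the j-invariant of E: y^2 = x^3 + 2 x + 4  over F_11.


Delta = -16(4 a^3 + 27 b^2) mod 11 = 1
-1728 * (4 a)^3 = -1728 * (4*2)^3 mod 11 = 5
j = 5 * 1^(-1) mod 11 = 5

j = 5 (mod 11)


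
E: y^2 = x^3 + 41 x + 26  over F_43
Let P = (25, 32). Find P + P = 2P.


Doubling: s = (3 x1^2 + a) / (2 y1)
s = (3*25^2 + 41) / (2*32) mod 43 = 38
x3 = s^2 - 2 x1 mod 43 = 38^2 - 2*25 = 18
y3 = s (x1 - x3) - y1 mod 43 = 38 * (25 - 18) - 32 = 19

2P = (18, 19)


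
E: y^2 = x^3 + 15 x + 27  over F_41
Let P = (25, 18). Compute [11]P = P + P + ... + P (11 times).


k = 11 = 1011_2 (binary, LSB first: 1101)
Double-and-add from P = (25, 18):
  bit 0 = 1: acc = O + (25, 18) = (25, 18)
  bit 1 = 1: acc = (25, 18) + (31, 36) = (35, 34)
  bit 2 = 0: acc unchanged = (35, 34)
  bit 3 = 1: acc = (35, 34) + (21, 3) = (24, 5)

11P = (24, 5)


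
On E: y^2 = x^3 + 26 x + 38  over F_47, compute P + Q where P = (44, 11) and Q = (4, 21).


P != Q, so use the chord formula.
s = (y2 - y1) / (x2 - x1) = (10) / (7) mod 47 = 35
x3 = s^2 - x1 - x2 mod 47 = 35^2 - 44 - 4 = 2
y3 = s (x1 - x3) - y1 mod 47 = 35 * (44 - 2) - 11 = 2

P + Q = (2, 2)


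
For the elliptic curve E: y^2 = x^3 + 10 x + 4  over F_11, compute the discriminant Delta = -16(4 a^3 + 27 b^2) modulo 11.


4 a^3 + 27 b^2 = 4*10^3 + 27*4^2 = 4000 + 432 = 4432
Delta = -16 * (4432) = -70912
Delta mod 11 = 5

Delta = 5 (mod 11)


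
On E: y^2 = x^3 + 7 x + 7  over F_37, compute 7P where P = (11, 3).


k = 7 = 111_2 (binary, LSB first: 111)
Double-and-add from P = (11, 3):
  bit 0 = 1: acc = O + (11, 3) = (11, 3)
  bit 1 = 1: acc = (11, 3) + (15, 34) = (4, 5)
  bit 2 = 1: acc = (4, 5) + (10, 2) = (14, 0)

7P = (14, 0)


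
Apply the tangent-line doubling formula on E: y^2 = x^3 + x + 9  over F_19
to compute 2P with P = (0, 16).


Doubling: s = (3 x1^2 + a) / (2 y1)
s = (3*0^2 + 1) / (2*16) mod 19 = 3
x3 = s^2 - 2 x1 mod 19 = 3^2 - 2*0 = 9
y3 = s (x1 - x3) - y1 mod 19 = 3 * (0 - 9) - 16 = 14

2P = (9, 14)


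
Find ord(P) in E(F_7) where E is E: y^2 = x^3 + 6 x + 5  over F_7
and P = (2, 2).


Compute successive multiples of P until we hit O:
  1P = (2, 2)
  2P = (4, 3)
  3P = (3, 1)
  4P = (3, 6)
  5P = (4, 4)
  6P = (2, 5)
  7P = O

ord(P) = 7


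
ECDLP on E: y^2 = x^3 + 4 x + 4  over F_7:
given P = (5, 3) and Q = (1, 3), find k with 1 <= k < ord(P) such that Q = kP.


Enumerate multiples of P until we hit Q = (1, 3):
  1P = (5, 3)
  2P = (1, 3)
Match found at i = 2.

k = 2


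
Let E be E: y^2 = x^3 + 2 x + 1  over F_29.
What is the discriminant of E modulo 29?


4 a^3 + 27 b^2 = 4*2^3 + 27*1^2 = 32 + 27 = 59
Delta = -16 * (59) = -944
Delta mod 29 = 13

Delta = 13 (mod 29)


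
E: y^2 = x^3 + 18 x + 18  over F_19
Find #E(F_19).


For each x in F_19, count y with y^2 = x^3 + 18 x + 18 mod 19:
  x = 2: RHS = 5, y in [9, 10]  -> 2 point(s)
  x = 3: RHS = 4, y in [2, 17]  -> 2 point(s)
  x = 5: RHS = 5, y in [9, 10]  -> 2 point(s)
  x = 6: RHS = 0, y in [0]  -> 1 point(s)
  x = 8: RHS = 9, y in [3, 16]  -> 2 point(s)
  x = 9: RHS = 16, y in [4, 15]  -> 2 point(s)
  x = 10: RHS = 1, y in [1, 18]  -> 2 point(s)
  x = 12: RHS = 5, y in [9, 10]  -> 2 point(s)
  x = 13: RHS = 17, y in [6, 13]  -> 2 point(s)
Affine points: 17. Add the point at infinity: total = 18.

#E(F_19) = 18


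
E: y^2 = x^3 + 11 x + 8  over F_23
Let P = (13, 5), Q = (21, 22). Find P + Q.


P != Q, so use the chord formula.
s = (y2 - y1) / (x2 - x1) = (17) / (8) mod 23 = 5
x3 = s^2 - x1 - x2 mod 23 = 5^2 - 13 - 21 = 14
y3 = s (x1 - x3) - y1 mod 23 = 5 * (13 - 14) - 5 = 13

P + Q = (14, 13)


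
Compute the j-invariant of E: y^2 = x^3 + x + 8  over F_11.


Delta = -16(4 a^3 + 27 b^2) mod 11 = 8
-1728 * (4 a)^3 = -1728 * (4*1)^3 mod 11 = 2
j = 2 * 8^(-1) mod 11 = 3

j = 3 (mod 11)


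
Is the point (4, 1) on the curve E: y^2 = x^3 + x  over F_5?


Check whether y^2 = x^3 + 1 x + 0 (mod 5) for (x, y) = (4, 1).
LHS: y^2 = 1^2 mod 5 = 1
RHS: x^3 + 1 x + 0 = 4^3 + 1*4 + 0 mod 5 = 3
LHS != RHS

No, not on the curve


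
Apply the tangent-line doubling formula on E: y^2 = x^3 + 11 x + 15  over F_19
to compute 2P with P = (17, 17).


Doubling: s = (3 x1^2 + a) / (2 y1)
s = (3*17^2 + 11) / (2*17) mod 19 = 18
x3 = s^2 - 2 x1 mod 19 = 18^2 - 2*17 = 5
y3 = s (x1 - x3) - y1 mod 19 = 18 * (17 - 5) - 17 = 9

2P = (5, 9)


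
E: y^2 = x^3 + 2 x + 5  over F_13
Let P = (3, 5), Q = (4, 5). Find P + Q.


P != Q, so use the chord formula.
s = (y2 - y1) / (x2 - x1) = (0) / (1) mod 13 = 0
x3 = s^2 - x1 - x2 mod 13 = 0^2 - 3 - 4 = 6
y3 = s (x1 - x3) - y1 mod 13 = 0 * (3 - 6) - 5 = 8

P + Q = (6, 8)


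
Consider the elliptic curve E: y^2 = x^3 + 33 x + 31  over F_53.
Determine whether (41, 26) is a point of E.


Check whether y^2 = x^3 + 33 x + 31 (mod 53) for (x, y) = (41, 26).
LHS: y^2 = 26^2 mod 53 = 40
RHS: x^3 + 33 x + 31 = 41^3 + 33*41 + 31 mod 53 = 27
LHS != RHS

No, not on the curve


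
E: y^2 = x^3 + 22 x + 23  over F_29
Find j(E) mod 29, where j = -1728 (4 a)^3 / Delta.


Delta = -16(4 a^3 + 27 b^2) mod 29 = 20
-1728 * (4 a)^3 = -1728 * (4*22)^3 mod 29 = 12
j = 12 * 20^(-1) mod 29 = 18

j = 18 (mod 29)


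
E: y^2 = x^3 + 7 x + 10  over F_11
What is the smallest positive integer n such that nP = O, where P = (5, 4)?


Compute successive multiples of P until we hit O:
  1P = (5, 4)
  2P = (5, 7)
  3P = O

ord(P) = 3


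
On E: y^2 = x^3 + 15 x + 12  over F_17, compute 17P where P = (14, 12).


k = 17 = 10001_2 (binary, LSB first: 10001)
Double-and-add from P = (14, 12):
  bit 0 = 1: acc = O + (14, 12) = (14, 12)
  bit 1 = 0: acc unchanged = (14, 12)
  bit 2 = 0: acc unchanged = (14, 12)
  bit 3 = 0: acc unchanged = (14, 12)
  bit 4 = 1: acc = (14, 12) + (3, 13) = (9, 3)

17P = (9, 3)


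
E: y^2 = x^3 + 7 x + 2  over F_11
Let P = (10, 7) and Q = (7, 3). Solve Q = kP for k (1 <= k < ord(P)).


Enumerate multiples of P until we hit Q = (7, 3):
  1P = (10, 7)
  2P = (7, 3)
Match found at i = 2.

k = 2


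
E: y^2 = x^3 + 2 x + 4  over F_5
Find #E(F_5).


For each x in F_5, count y with y^2 = x^3 + 2 x + 4 mod 5:
  x = 0: RHS = 4, y in [2, 3]  -> 2 point(s)
  x = 2: RHS = 1, y in [1, 4]  -> 2 point(s)
  x = 4: RHS = 1, y in [1, 4]  -> 2 point(s)
Affine points: 6. Add the point at infinity: total = 7.

#E(F_5) = 7


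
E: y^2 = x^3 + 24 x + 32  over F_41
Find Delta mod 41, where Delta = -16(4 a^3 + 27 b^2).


4 a^3 + 27 b^2 = 4*24^3 + 27*32^2 = 55296 + 27648 = 82944
Delta = -16 * (82944) = -1327104
Delta mod 41 = 25

Delta = 25 (mod 41)


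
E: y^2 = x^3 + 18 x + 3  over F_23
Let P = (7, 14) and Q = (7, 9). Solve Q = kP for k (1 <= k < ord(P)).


Enumerate multiples of P until we hit Q = (7, 9):
  1P = (7, 14)
  2P = (17, 1)
  3P = (0, 16)
  4P = (2, 1)
  5P = (18, 8)
  6P = (4, 22)
  7P = (14, 20)
  8P = (14, 3)
  9P = (4, 1)
  10P = (18, 15)
  11P = (2, 22)
  12P = (0, 7)
  13P = (17, 22)
  14P = (7, 9)
Match found at i = 14.

k = 14


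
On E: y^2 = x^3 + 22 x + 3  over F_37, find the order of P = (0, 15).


Compute successive multiples of P until we hit O:
  1P = (0, 15)
  2P = (28, 36)
  3P = (35, 5)
  4P = (27, 35)
  5P = (14, 13)
  6P = (20, 9)
  7P = (33, 6)
  8P = (16, 23)
  ... (continuing to 45P)
  45P = O

ord(P) = 45


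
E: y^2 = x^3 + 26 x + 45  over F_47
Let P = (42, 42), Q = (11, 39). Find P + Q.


P != Q, so use the chord formula.
s = (y2 - y1) / (x2 - x1) = (44) / (16) mod 47 = 38
x3 = s^2 - x1 - x2 mod 47 = 38^2 - 42 - 11 = 28
y3 = s (x1 - x3) - y1 mod 47 = 38 * (42 - 28) - 42 = 20

P + Q = (28, 20)


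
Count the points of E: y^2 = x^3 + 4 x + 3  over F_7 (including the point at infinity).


For each x in F_7, count y with y^2 = x^3 + 4 x + 3 mod 7:
  x = 1: RHS = 1, y in [1, 6]  -> 2 point(s)
  x = 3: RHS = 0, y in [0]  -> 1 point(s)
  x = 5: RHS = 1, y in [1, 6]  -> 2 point(s)
Affine points: 5. Add the point at infinity: total = 6.

#E(F_7) = 6


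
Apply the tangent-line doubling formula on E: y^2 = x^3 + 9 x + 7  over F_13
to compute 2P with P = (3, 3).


Doubling: s = (3 x1^2 + a) / (2 y1)
s = (3*3^2 + 9) / (2*3) mod 13 = 6
x3 = s^2 - 2 x1 mod 13 = 6^2 - 2*3 = 4
y3 = s (x1 - x3) - y1 mod 13 = 6 * (3 - 4) - 3 = 4

2P = (4, 4)


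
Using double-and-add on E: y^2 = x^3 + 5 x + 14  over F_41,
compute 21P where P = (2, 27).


k = 21 = 10101_2 (binary, LSB first: 10101)
Double-and-add from P = (2, 27):
  bit 0 = 1: acc = O + (2, 27) = (2, 27)
  bit 1 = 0: acc unchanged = (2, 27)
  bit 2 = 1: acc = (2, 27) + (1, 26) = (39, 18)
  bit 3 = 0: acc unchanged = (39, 18)
  bit 4 = 1: acc = (39, 18) + (25, 15) = (17, 16)

21P = (17, 16)


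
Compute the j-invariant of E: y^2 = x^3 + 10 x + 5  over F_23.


Delta = -16(4 a^3 + 27 b^2) mod 23 = 19
-1728 * (4 a)^3 = -1728 * (4*10)^3 mod 23 = 4
j = 4 * 19^(-1) mod 23 = 22

j = 22 (mod 23)


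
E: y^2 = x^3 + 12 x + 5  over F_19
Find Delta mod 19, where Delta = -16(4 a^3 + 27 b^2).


4 a^3 + 27 b^2 = 4*12^3 + 27*5^2 = 6912 + 675 = 7587
Delta = -16 * (7587) = -121392
Delta mod 19 = 18

Delta = 18 (mod 19)


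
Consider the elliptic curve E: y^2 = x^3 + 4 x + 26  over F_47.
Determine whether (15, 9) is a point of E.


Check whether y^2 = x^3 + 4 x + 26 (mod 47) for (x, y) = (15, 9).
LHS: y^2 = 9^2 mod 47 = 34
RHS: x^3 + 4 x + 26 = 15^3 + 4*15 + 26 mod 47 = 30
LHS != RHS

No, not on the curve


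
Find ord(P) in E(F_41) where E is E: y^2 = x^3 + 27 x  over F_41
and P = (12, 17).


Compute successive multiples of P until we hit O:
  1P = (12, 17)
  2P = (25, 33)
  3P = (6, 3)
  4P = (33, 16)
  5P = (0, 0)
  6P = (33, 25)
  7P = (6, 38)
  8P = (25, 8)
  ... (continuing to 10P)
  10P = O

ord(P) = 10


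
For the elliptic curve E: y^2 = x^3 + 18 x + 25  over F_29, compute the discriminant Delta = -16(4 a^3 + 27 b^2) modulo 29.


4 a^3 + 27 b^2 = 4*18^3 + 27*25^2 = 23328 + 16875 = 40203
Delta = -16 * (40203) = -643248
Delta mod 29 = 1

Delta = 1 (mod 29)


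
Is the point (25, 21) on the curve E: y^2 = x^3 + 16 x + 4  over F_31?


Check whether y^2 = x^3 + 16 x + 4 (mod 31) for (x, y) = (25, 21).
LHS: y^2 = 21^2 mod 31 = 7
RHS: x^3 + 16 x + 4 = 25^3 + 16*25 + 4 mod 31 = 2
LHS != RHS

No, not on the curve


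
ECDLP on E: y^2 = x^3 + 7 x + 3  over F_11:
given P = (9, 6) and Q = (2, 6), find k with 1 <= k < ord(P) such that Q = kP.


Enumerate multiples of P until we hit Q = (2, 6):
  1P = (9, 6)
  2P = (2, 6)
Match found at i = 2.

k = 2


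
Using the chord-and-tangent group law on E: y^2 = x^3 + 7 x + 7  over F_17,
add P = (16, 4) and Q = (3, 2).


P != Q, so use the chord formula.
s = (y2 - y1) / (x2 - x1) = (15) / (4) mod 17 = 8
x3 = s^2 - x1 - x2 mod 17 = 8^2 - 16 - 3 = 11
y3 = s (x1 - x3) - y1 mod 17 = 8 * (16 - 11) - 4 = 2

P + Q = (11, 2)


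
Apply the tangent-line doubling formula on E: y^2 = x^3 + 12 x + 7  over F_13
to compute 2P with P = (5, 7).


Doubling: s = (3 x1^2 + a) / (2 y1)
s = (3*5^2 + 12) / (2*7) mod 13 = 9
x3 = s^2 - 2 x1 mod 13 = 9^2 - 2*5 = 6
y3 = s (x1 - x3) - y1 mod 13 = 9 * (5 - 6) - 7 = 10

2P = (6, 10)


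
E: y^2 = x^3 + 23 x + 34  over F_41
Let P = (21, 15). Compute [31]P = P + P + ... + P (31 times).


k = 31 = 11111_2 (binary, LSB first: 11111)
Double-and-add from P = (21, 15):
  bit 0 = 1: acc = O + (21, 15) = (21, 15)
  bit 1 = 1: acc = (21, 15) + (36, 9) = (35, 7)
  bit 2 = 1: acc = (35, 7) + (28, 30) = (39, 12)
  bit 3 = 1: acc = (39, 12) + (30, 7) = (29, 30)
  bit 4 = 1: acc = (29, 30) + (40, 16) = (38, 15)

31P = (38, 15)


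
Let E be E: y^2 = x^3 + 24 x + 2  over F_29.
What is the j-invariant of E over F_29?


Delta = -16(4 a^3 + 27 b^2) mod 29 = 8
-1728 * (4 a)^3 = -1728 * (4*24)^3 mod 29 = 19
j = 19 * 8^(-1) mod 29 = 6

j = 6 (mod 29)


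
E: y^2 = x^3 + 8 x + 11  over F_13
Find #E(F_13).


For each x in F_13, count y with y^2 = x^3 + 8 x + 11 mod 13:
  x = 2: RHS = 9, y in [3, 10]  -> 2 point(s)
  x = 3: RHS = 10, y in [6, 7]  -> 2 point(s)
  x = 4: RHS = 3, y in [4, 9]  -> 2 point(s)
  x = 10: RHS = 12, y in [5, 8]  -> 2 point(s)
  x = 11: RHS = 0, y in [0]  -> 1 point(s)
Affine points: 9. Add the point at infinity: total = 10.

#E(F_13) = 10


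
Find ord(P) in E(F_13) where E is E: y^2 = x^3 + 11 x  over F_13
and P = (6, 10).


Compute successive multiples of P until we hit O:
  1P = (6, 10)
  2P = (4, 11)
  3P = (0, 0)
  4P = (4, 2)
  5P = (6, 3)
  6P = O

ord(P) = 6


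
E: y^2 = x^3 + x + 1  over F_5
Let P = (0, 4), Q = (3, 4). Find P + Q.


P != Q, so use the chord formula.
s = (y2 - y1) / (x2 - x1) = (0) / (3) mod 5 = 0
x3 = s^2 - x1 - x2 mod 5 = 0^2 - 0 - 3 = 2
y3 = s (x1 - x3) - y1 mod 5 = 0 * (0 - 2) - 4 = 1

P + Q = (2, 1)


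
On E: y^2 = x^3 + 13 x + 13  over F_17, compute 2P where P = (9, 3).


Doubling: s = (3 x1^2 + a) / (2 y1)
s = (3*9^2 + 13) / (2*3) mod 17 = 3
x3 = s^2 - 2 x1 mod 17 = 3^2 - 2*9 = 8
y3 = s (x1 - x3) - y1 mod 17 = 3 * (9 - 8) - 3 = 0

2P = (8, 0)


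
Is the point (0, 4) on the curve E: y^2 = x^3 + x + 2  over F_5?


Check whether y^2 = x^3 + 1 x + 2 (mod 5) for (x, y) = (0, 4).
LHS: y^2 = 4^2 mod 5 = 1
RHS: x^3 + 1 x + 2 = 0^3 + 1*0 + 2 mod 5 = 2
LHS != RHS

No, not on the curve


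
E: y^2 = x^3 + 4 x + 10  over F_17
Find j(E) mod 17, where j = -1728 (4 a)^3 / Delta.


Delta = -16(4 a^3 + 27 b^2) mod 17 = 15
-1728 * (4 a)^3 = -1728 * (4*4)^3 mod 17 = 11
j = 11 * 15^(-1) mod 17 = 3

j = 3 (mod 17)


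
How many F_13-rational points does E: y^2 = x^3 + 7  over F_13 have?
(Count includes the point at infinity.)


For each x in F_13, count y with y^2 = x^3 + 0 x + 7 mod 13:
  x = 7: RHS = 12, y in [5, 8]  -> 2 point(s)
  x = 8: RHS = 12, y in [5, 8]  -> 2 point(s)
  x = 11: RHS = 12, y in [5, 8]  -> 2 point(s)
Affine points: 6. Add the point at infinity: total = 7.

#E(F_13) = 7


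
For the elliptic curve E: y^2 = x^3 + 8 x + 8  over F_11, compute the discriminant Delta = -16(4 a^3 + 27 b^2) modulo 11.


4 a^3 + 27 b^2 = 4*8^3 + 27*8^2 = 2048 + 1728 = 3776
Delta = -16 * (3776) = -60416
Delta mod 11 = 7

Delta = 7 (mod 11)


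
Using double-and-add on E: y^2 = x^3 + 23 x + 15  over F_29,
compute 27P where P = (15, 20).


k = 27 = 11011_2 (binary, LSB first: 11011)
Double-and-add from P = (15, 20):
  bit 0 = 1: acc = O + (15, 20) = (15, 20)
  bit 1 = 1: acc = (15, 20) + (23, 26) = (26, 8)
  bit 2 = 0: acc unchanged = (26, 8)
  bit 3 = 1: acc = (26, 8) + (3, 16) = (5, 20)
  bit 4 = 1: acc = (5, 20) + (14, 23) = (23, 3)

27P = (23, 3)


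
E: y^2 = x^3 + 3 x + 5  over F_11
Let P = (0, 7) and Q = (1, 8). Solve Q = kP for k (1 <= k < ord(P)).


Enumerate multiples of P until we hit Q = (1, 8):
  1P = (0, 7)
  2P = (1, 3)
  3P = (4, 9)
  4P = (10, 10)
  5P = (10, 1)
  6P = (4, 2)
  7P = (1, 8)
Match found at i = 7.

k = 7


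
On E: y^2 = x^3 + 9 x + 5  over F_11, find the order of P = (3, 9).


Compute successive multiples of P until we hit O:
  1P = (3, 9)
  2P = (9, 1)
  3P = (2, 8)
  4P = (7, 9)
  5P = (1, 2)
  6P = (0, 7)
  7P = (6, 0)
  8P = (0, 4)
  ... (continuing to 14P)
  14P = O

ord(P) = 14


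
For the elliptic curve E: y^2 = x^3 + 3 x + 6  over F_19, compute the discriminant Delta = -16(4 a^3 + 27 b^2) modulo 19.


4 a^3 + 27 b^2 = 4*3^3 + 27*6^2 = 108 + 972 = 1080
Delta = -16 * (1080) = -17280
Delta mod 19 = 10

Delta = 10 (mod 19)


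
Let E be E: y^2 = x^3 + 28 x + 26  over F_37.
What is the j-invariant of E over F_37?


Delta = -16(4 a^3 + 27 b^2) mod 37 = 8
-1728 * (4 a)^3 = -1728 * (4*28)^3 mod 37 = 11
j = 11 * 8^(-1) mod 37 = 6

j = 6 (mod 37)


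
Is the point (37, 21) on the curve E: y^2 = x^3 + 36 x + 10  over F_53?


Check whether y^2 = x^3 + 36 x + 10 (mod 53) for (x, y) = (37, 21).
LHS: y^2 = 21^2 mod 53 = 17
RHS: x^3 + 36 x + 10 = 37^3 + 36*37 + 10 mod 53 = 2
LHS != RHS

No, not on the curve


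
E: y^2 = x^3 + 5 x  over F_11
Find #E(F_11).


For each x in F_11, count y with y^2 = x^3 + 5 x + 0 mod 11:
  x = 0: RHS = 0, y in [0]  -> 1 point(s)
  x = 3: RHS = 9, y in [3, 8]  -> 2 point(s)
  x = 6: RHS = 4, y in [2, 9]  -> 2 point(s)
  x = 7: RHS = 4, y in [2, 9]  -> 2 point(s)
  x = 9: RHS = 4, y in [2, 9]  -> 2 point(s)
  x = 10: RHS = 5, y in [4, 7]  -> 2 point(s)
Affine points: 11. Add the point at infinity: total = 12.

#E(F_11) = 12


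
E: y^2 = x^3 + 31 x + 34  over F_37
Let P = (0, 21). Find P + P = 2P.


Doubling: s = (3 x1^2 + a) / (2 y1)
s = (3*0^2 + 31) / (2*21) mod 37 = 21
x3 = s^2 - 2 x1 mod 37 = 21^2 - 2*0 = 34
y3 = s (x1 - x3) - y1 mod 37 = 21 * (0 - 34) - 21 = 5

2P = (34, 5)


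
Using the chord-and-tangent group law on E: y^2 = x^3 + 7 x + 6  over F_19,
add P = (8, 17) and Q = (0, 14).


P != Q, so use the chord formula.
s = (y2 - y1) / (x2 - x1) = (16) / (11) mod 19 = 17
x3 = s^2 - x1 - x2 mod 19 = 17^2 - 8 - 0 = 15
y3 = s (x1 - x3) - y1 mod 19 = 17 * (8 - 15) - 17 = 16

P + Q = (15, 16)


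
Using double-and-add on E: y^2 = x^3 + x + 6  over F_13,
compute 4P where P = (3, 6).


k = 4 = 100_2 (binary, LSB first: 001)
Double-and-add from P = (3, 6):
  bit 0 = 0: acc unchanged = O
  bit 1 = 0: acc unchanged = O
  bit 2 = 1: acc = O + (4, 3) = (4, 3)

4P = (4, 3)


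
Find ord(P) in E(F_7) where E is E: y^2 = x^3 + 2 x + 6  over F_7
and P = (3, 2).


Compute successive multiples of P until we hit O:
  1P = (3, 2)
  2P = (5, 1)
  3P = (1, 4)
  4P = (4, 6)
  5P = (2, 2)
  6P = (2, 5)
  7P = (4, 1)
  8P = (1, 3)
  ... (continuing to 11P)
  11P = O

ord(P) = 11


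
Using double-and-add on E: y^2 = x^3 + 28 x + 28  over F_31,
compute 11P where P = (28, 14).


k = 11 = 1011_2 (binary, LSB first: 1101)
Double-and-add from P = (28, 14):
  bit 0 = 1: acc = O + (28, 14) = (28, 14)
  bit 1 = 1: acc = (28, 14) + (8, 12) = (4, 7)
  bit 2 = 0: acc unchanged = (4, 7)
  bit 3 = 1: acc = (4, 7) + (7, 3) = (8, 19)

11P = (8, 19)


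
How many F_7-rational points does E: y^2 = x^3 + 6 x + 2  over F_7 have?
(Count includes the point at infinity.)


For each x in F_7, count y with y^2 = x^3 + 6 x + 2 mod 7:
  x = 0: RHS = 2, y in [3, 4]  -> 2 point(s)
  x = 1: RHS = 2, y in [3, 4]  -> 2 point(s)
  x = 2: RHS = 1, y in [1, 6]  -> 2 point(s)
  x = 6: RHS = 2, y in [3, 4]  -> 2 point(s)
Affine points: 8. Add the point at infinity: total = 9.

#E(F_7) = 9


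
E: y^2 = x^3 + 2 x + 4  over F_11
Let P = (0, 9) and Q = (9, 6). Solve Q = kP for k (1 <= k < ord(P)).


Enumerate multiples of P until we hit Q = (9, 6):
  1P = (0, 9)
  2P = (3, 9)
  3P = (8, 2)
  4P = (6, 10)
  5P = (9, 6)
Match found at i = 5.

k = 5
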